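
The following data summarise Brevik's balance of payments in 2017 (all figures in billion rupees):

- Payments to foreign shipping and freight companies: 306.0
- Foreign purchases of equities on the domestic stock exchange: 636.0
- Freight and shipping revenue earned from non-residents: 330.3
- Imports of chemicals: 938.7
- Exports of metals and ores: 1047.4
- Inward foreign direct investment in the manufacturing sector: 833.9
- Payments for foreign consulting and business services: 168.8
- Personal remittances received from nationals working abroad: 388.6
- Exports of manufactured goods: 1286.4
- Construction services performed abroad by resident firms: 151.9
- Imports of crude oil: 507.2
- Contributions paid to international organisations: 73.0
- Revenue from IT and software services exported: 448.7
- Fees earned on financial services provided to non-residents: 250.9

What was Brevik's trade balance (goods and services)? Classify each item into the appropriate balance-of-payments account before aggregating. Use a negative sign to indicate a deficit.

1594.9

Goods: 1286.4 - 507.2 + 1047.4 - 938.7 = 887.9
Services: -306.0 + 250.9 + 330.3 + 151.9 + 448.7 - 168.8 = 707.0
Trade balance = 887.9 + 707.0 = 1594.9
(Excluded from the trade balance — financial account: foreign purchases of equities on the domestic stock exchange 636.0, inward foreign direct investment in the manufacturing sector 833.9; secondary income: personal remittances received from nationals working abroad 388.6, contributions paid to international organisations 73.0.)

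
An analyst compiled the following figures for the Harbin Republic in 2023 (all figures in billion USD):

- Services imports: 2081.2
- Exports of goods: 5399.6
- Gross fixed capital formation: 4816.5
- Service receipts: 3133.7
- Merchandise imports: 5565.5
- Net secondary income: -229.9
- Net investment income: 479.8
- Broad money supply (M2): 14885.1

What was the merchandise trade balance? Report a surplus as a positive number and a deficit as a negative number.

Goods balance = 5399.6 - 5565.5 = -165.9

-165.9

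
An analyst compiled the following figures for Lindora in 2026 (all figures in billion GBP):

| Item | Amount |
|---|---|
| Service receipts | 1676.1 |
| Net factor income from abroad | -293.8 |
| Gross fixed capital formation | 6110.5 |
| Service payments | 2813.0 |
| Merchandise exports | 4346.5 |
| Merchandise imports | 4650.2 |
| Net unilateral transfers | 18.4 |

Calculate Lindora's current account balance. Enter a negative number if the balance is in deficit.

Goods balance = 4346.5 - 4650.2 = -303.7
Services balance = 1676.1 - 2813.0 = -1136.9
Trade balance (goods + services) = -303.7 + (-1136.9) = -1440.6
Net primary income = -293.8
Net secondary income = 18.4
Current account = -1440.6 + (-293.8) + 18.4 = -1716.0

-1716.0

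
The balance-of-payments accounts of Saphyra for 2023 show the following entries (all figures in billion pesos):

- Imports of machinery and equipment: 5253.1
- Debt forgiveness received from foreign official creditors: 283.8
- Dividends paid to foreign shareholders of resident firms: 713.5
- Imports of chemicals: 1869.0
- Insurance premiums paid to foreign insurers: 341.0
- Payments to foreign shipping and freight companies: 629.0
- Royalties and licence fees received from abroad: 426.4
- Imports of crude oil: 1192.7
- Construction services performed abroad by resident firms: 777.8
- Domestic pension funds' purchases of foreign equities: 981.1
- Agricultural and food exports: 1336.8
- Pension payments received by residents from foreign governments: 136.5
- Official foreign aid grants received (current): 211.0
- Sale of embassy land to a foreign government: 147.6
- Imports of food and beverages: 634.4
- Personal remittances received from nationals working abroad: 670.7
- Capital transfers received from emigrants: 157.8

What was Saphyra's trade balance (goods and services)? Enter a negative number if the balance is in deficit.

Goods: -5253.1 - 1192.7 - 1869.0 - 634.4 + 1336.8 = -7612.4
Services: -629.0 - 341.0 + 777.8 + 426.4 = 234.2
Trade balance = -7612.4 + 234.2 = -7378.2
(Excluded from the trade balance — capital account: debt forgiveness received from foreign official creditors 283.8, sale of embassy land to a foreign government 147.6, capital transfers received from emigrants 157.8; primary income: dividends paid to foreign shareholders of resident firms 713.5; financial account: domestic pension funds' purchases of foreign equities 981.1; secondary income: pension payments received by residents from foreign governments 136.5, official foreign aid grants received (current) 211.0, personal remittances received from nationals working abroad 670.7.)

-7378.2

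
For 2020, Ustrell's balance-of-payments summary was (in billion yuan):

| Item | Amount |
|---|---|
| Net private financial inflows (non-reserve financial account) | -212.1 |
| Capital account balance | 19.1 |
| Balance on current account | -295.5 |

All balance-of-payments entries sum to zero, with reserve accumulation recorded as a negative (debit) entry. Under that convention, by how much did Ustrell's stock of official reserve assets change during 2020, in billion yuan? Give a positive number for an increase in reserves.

-488.5

Official reserve transactions balance = -((-295.5) + 19.1 + (-212.1)) = 488.5
An accumulation of reserves is recorded as a debit (negative entry), so the change in the stock of reserves is the negative of that balance.
Change in official reserves = -(488.5) = -488.5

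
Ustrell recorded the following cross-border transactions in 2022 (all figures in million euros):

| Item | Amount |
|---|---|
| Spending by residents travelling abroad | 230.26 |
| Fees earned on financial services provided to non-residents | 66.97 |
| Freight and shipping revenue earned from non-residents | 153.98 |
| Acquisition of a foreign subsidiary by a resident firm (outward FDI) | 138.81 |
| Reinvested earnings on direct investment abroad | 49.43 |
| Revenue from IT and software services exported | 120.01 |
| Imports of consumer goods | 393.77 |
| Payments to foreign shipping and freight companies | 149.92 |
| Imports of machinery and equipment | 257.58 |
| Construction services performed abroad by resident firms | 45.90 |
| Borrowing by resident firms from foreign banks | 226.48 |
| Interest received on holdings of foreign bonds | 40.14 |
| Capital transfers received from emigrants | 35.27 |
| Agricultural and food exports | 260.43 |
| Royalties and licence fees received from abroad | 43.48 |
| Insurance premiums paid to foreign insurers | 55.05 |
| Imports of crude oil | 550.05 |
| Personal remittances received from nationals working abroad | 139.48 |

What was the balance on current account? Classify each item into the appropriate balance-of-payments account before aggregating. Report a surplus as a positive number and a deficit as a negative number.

-716.81

Goods: -257.58 - 393.77 + 260.43 - 550.05 = -940.97
Services: -230.26 - 55.05 + 120.01 + 45.90 + 66.97 + 43.48 - 149.92 + 153.98 = -4.89
Primary income: 49.43 + 40.14 = 89.57
Secondary income: 139.48
Current account = (-940.97) + (-4.89) + 89.57 + 139.48 = -716.81
(Excluded from the current account — financial account: acquisition of a foreign subsidiary by a resident firm (outward FDI) 138.81, borrowing by resident firms from foreign banks 226.48; capital account: capital transfers received from emigrants 35.27.)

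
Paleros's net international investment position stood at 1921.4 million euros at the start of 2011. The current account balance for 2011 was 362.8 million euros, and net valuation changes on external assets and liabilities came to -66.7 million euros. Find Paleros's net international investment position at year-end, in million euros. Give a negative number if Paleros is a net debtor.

2217.5

Change in NIIP = current account + net valuation change = 362.8 + (-66.7) = 296.1
End-of-year NIIP = 1921.4 + 296.1 = 2217.5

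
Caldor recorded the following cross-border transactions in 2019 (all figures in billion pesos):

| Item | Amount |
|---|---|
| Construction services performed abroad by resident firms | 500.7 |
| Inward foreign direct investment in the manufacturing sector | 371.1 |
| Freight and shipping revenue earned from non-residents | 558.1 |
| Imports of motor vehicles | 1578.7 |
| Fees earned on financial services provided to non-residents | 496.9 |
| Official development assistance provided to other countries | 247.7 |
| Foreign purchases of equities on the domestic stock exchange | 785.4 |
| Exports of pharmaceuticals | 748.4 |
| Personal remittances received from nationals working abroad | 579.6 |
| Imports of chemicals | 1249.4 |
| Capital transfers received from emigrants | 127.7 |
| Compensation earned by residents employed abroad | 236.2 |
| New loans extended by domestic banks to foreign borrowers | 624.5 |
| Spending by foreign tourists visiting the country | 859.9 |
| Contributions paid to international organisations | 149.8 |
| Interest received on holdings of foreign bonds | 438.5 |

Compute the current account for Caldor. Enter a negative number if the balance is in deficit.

1192.7

Goods: -1249.4 - 1578.7 + 748.4 = -2079.7
Services: 500.7 + 859.9 + 558.1 + 496.9 = 2415.6
Primary income: 236.2 + 438.5 = 674.7
Secondary income: -149.8 - 247.7 + 579.6 = 182.1
Current account = (-2079.7) + 2415.6 + 674.7 + 182.1 = 1192.7
(Excluded from the current account — financial account: inward foreign direct investment in the manufacturing sector 371.1, foreign purchases of equities on the domestic stock exchange 785.4, new loans extended by domestic banks to foreign borrowers 624.5; capital account: capital transfers received from emigrants 127.7.)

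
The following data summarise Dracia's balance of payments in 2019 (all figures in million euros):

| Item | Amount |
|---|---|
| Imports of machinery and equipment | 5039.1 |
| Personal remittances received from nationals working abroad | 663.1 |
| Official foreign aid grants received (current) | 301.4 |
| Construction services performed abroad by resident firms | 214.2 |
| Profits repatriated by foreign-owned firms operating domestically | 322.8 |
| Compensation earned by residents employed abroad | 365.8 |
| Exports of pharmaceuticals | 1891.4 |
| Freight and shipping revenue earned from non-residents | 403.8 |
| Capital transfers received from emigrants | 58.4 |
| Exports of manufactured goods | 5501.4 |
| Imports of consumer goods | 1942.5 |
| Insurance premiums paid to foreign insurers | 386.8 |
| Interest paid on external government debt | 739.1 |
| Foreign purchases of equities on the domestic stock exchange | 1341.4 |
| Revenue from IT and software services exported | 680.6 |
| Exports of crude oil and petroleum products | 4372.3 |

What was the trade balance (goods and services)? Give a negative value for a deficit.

Goods: 5501.4 + 4372.3 - 5039.1 + 1891.4 - 1942.5 = 4783.5
Services: -386.8 + 403.8 + 214.2 + 680.6 = 911.8
Trade balance = 4783.5 + 911.8 = 5695.3
(Excluded from the trade balance — secondary income: personal remittances received from nationals working abroad 663.1, official foreign aid grants received (current) 301.4; primary income: profits repatriated by foreign-owned firms operating domestically 322.8, compensation earned by residents employed abroad 365.8, interest paid on external government debt 739.1; capital account: capital transfers received from emigrants 58.4; financial account: foreign purchases of equities on the domestic stock exchange 1341.4.)

5695.3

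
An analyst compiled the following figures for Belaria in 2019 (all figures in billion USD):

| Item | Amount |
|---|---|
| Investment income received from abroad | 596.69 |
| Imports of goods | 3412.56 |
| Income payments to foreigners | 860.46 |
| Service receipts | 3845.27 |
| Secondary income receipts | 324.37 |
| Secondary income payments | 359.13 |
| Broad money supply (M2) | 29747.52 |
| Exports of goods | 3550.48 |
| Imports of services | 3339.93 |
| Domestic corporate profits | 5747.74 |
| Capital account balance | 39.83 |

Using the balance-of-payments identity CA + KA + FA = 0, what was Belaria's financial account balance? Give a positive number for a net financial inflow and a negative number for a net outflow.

Goods balance = 3550.48 - 3412.56 = 137.92
Services balance = 3845.27 - 3339.93 = 505.34
Trade balance (goods + services) = 137.92 + 505.34 = 643.26
Net primary income = 596.69 - 860.46 = -263.77
Net secondary income = 324.37 - 359.13 = -34.76
Current account = 643.26 + (-263.77) + (-34.76) = 344.73
Financial account = -(344.73 + 39.83) = -384.56

-384.56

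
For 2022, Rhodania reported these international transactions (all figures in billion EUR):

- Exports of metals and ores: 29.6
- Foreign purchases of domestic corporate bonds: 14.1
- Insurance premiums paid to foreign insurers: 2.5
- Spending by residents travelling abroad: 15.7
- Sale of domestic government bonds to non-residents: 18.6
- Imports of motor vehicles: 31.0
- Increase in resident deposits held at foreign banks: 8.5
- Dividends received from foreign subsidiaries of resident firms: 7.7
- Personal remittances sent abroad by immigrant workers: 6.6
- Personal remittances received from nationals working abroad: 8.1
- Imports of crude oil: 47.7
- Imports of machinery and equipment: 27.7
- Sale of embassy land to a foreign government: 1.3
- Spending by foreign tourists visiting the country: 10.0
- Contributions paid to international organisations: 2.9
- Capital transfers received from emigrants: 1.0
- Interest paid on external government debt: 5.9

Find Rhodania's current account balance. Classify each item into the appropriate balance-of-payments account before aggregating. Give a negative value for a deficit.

Goods: 29.6 - 47.7 - 31.0 - 27.7 = -76.8
Services: 10.0 - 15.7 - 2.5 = -8.2
Primary income: 7.7 - 5.9 = 1.8
Secondary income: -2.9 + 8.1 - 6.6 = -1.4
Current account = (-76.8) + (-8.2) + 1.8 + (-1.4) = -84.6
(Excluded from the current account — financial account: foreign purchases of domestic corporate bonds 14.1, sale of domestic government bonds to non-residents 18.6, increase in resident deposits held at foreign banks 8.5; capital account: sale of embassy land to a foreign government 1.3, capital transfers received from emigrants 1.0.)

-84.6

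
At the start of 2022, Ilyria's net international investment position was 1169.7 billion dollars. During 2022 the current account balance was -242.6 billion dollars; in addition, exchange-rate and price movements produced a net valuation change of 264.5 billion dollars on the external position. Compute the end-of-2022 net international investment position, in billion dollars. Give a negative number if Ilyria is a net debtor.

Change in NIIP = current account + net valuation change = -242.6 + 264.5 = 21.9
End-of-year NIIP = 1169.7 + 21.9 = 1191.6

1191.6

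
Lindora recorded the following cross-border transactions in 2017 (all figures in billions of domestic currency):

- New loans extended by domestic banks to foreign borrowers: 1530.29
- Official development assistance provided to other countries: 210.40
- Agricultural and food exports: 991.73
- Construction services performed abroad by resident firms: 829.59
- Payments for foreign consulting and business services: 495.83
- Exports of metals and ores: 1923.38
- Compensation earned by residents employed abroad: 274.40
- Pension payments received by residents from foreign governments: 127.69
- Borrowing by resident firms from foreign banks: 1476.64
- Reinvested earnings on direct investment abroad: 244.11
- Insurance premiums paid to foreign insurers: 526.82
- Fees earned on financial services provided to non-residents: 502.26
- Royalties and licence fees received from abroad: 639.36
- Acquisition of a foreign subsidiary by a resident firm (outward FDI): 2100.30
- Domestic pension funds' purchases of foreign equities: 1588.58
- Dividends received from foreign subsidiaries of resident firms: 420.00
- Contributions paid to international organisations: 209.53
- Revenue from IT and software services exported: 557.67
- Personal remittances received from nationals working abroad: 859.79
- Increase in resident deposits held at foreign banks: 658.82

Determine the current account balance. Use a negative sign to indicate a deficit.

Goods: 991.73 + 1923.38 = 2915.11
Services: -526.82 + 829.59 + 557.67 + 502.26 + 639.36 - 495.83 = 1506.23
Primary income: 244.11 + 274.40 + 420.00 = 938.51
Secondary income: 859.79 - 209.53 + 127.69 - 210.40 = 567.55
Current account = 2915.11 + 1506.23 + 938.51 + 567.55 = 5927.40
(Excluded from the current account — financial account: new loans extended by domestic banks to foreign borrowers 1530.29, borrowing by resident firms from foreign banks 1476.64, acquisition of a foreign subsidiary by a resident firm (outward FDI) 2100.30, domestic pension funds' purchases of foreign equities 1588.58, increase in resident deposits held at foreign banks 658.82.)

5927.40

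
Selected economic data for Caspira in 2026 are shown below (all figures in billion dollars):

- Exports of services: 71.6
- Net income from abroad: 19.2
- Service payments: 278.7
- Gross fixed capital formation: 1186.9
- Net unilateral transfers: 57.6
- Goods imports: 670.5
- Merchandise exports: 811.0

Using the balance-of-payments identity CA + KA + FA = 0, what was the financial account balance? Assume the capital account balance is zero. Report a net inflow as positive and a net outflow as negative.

Goods balance = 811.0 - 670.5 = 140.5
Services balance = 71.6 - 278.7 = -207.1
Trade balance (goods + services) = 140.5 + (-207.1) = -66.6
Net primary income = 19.2
Net secondary income = 57.6
Current account = -66.6 + 19.2 + 57.6 = 10.2
Financial account = -(10.2) = -10.2

-10.2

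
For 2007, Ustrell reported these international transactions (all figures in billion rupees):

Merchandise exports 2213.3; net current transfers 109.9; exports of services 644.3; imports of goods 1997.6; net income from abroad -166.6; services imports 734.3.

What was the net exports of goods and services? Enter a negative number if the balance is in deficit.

Goods balance = 2213.3 - 1997.6 = 215.7
Services balance = 644.3 - 734.3 = -90.0
Trade balance (goods + services) = 215.7 + (-90.0) = 125.7

125.7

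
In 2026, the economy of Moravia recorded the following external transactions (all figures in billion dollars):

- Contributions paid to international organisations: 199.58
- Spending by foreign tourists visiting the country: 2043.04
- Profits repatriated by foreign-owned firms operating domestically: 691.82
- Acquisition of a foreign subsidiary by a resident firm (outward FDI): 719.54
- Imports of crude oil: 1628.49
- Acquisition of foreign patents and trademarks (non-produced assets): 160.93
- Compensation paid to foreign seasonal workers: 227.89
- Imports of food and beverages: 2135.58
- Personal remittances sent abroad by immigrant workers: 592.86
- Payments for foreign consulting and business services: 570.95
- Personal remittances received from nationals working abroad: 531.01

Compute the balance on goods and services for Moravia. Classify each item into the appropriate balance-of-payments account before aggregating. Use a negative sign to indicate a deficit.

-2291.98

Goods: -1628.49 - 2135.58 = -3764.07
Services: 2043.04 - 570.95 = 1472.09
Trade balance = -3764.07 + 1472.09 = -2291.98
(Excluded from the trade balance — secondary income: contributions paid to international organisations 199.58, personal remittances sent abroad by immigrant workers 592.86, personal remittances received from nationals working abroad 531.01; primary income: profits repatriated by foreign-owned firms operating domestically 691.82, compensation paid to foreign seasonal workers 227.89; financial account: acquisition of a foreign subsidiary by a resident firm (outward FDI) 719.54; capital account: acquisition of foreign patents and trademarks (non-produced assets) 160.93.)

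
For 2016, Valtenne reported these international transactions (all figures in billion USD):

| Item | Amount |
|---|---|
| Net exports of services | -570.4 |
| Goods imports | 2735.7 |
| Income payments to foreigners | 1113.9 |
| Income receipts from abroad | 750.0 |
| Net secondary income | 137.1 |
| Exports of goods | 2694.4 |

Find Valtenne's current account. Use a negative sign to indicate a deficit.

-838.5

Goods balance = 2694.4 - 2735.7 = -41.3
Services balance = -570.4
Trade balance (goods + services) = -41.3 + (-570.4) = -611.7
Net primary income = 750.0 - 1113.9 = -363.9
Net secondary income = 137.1
Current account = -611.7 + (-363.9) + 137.1 = -838.5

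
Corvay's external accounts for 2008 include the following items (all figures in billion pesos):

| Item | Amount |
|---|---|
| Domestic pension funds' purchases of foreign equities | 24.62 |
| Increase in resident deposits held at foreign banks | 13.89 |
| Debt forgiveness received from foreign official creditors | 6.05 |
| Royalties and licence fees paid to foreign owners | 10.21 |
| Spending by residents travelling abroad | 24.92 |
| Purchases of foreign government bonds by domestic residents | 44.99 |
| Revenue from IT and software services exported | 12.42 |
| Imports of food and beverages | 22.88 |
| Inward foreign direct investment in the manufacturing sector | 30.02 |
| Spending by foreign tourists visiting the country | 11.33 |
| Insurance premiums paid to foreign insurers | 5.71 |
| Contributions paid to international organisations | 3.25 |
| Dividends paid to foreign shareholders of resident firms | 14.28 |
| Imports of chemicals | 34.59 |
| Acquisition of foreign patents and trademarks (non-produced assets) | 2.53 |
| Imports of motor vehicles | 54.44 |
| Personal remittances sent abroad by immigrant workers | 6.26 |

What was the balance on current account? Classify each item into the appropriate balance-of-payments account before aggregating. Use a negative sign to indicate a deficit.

Goods: -34.59 - 22.88 - 54.44 = -111.91
Services: -10.21 + 11.33 - 24.92 + 12.42 - 5.71 = -17.09
Primary income: -14.28
Secondary income: -3.25 - 6.26 = -9.51
Current account = (-111.91) + (-17.09) + (-14.28) + (-9.51) = -152.79
(Excluded from the current account — financial account: domestic pension funds' purchases of foreign equities 24.62, increase in resident deposits held at foreign banks 13.89, purchases of foreign government bonds by domestic residents 44.99, inward foreign direct investment in the manufacturing sector 30.02; capital account: debt forgiveness received from foreign official creditors 6.05, acquisition of foreign patents and trademarks (non-produced assets) 2.53.)

-152.79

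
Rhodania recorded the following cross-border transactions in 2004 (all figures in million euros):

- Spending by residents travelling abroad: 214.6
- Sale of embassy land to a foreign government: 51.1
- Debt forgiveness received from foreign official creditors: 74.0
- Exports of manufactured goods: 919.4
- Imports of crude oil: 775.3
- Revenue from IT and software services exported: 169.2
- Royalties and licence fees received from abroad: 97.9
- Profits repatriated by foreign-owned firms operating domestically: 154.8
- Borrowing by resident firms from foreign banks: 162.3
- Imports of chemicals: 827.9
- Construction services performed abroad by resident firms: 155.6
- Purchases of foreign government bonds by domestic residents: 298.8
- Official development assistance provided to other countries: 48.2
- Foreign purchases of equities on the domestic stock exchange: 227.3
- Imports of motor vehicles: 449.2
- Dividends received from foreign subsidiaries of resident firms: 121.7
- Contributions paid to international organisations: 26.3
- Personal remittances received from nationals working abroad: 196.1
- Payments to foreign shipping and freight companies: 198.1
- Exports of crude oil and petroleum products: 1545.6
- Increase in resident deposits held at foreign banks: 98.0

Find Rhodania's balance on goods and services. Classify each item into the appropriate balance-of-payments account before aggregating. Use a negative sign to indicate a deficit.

422.6

Goods: -827.9 - 449.2 - 775.3 + 919.4 + 1545.6 = 412.6
Services: 97.9 + 155.6 - 198.1 + 169.2 - 214.6 = 10.0
Trade balance = 412.6 + 10.0 = 422.6
(Excluded from the trade balance — capital account: sale of embassy land to a foreign government 51.1, debt forgiveness received from foreign official creditors 74.0; primary income: profits repatriated by foreign-owned firms operating domestically 154.8, dividends received from foreign subsidiaries of resident firms 121.7; financial account: borrowing by resident firms from foreign banks 162.3, purchases of foreign government bonds by domestic residents 298.8, foreign purchases of equities on the domestic stock exchange 227.3, increase in resident deposits held at foreign banks 98.0; secondary income: official development assistance provided to other countries 48.2, contributions paid to international organisations 26.3, personal remittances received from nationals working abroad 196.1.)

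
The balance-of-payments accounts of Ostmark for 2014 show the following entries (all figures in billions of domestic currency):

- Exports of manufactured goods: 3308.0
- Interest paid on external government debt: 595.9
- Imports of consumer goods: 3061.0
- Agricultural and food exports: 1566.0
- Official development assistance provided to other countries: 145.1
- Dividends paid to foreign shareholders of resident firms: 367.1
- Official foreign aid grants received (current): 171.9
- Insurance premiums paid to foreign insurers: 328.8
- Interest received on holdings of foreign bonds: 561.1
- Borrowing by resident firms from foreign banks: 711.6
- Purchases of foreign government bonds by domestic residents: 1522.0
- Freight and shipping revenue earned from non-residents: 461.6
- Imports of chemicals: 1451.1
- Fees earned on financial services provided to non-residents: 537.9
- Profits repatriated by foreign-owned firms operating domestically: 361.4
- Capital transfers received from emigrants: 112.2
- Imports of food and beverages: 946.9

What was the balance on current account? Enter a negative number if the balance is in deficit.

-650.8

Goods: -3061.0 + 1566.0 - 946.9 + 3308.0 - 1451.1 = -585.0
Services: 537.9 + 461.6 - 328.8 = 670.7
Primary income: -367.1 - 595.9 + 561.1 - 361.4 = -763.3
Secondary income: 171.9 - 145.1 = 26.8
Current account = (-585.0) + 670.7 + (-763.3) + 26.8 = -650.8
(Excluded from the current account — financial account: borrowing by resident firms from foreign banks 711.6, purchases of foreign government bonds by domestic residents 1522.0; capital account: capital transfers received from emigrants 112.2.)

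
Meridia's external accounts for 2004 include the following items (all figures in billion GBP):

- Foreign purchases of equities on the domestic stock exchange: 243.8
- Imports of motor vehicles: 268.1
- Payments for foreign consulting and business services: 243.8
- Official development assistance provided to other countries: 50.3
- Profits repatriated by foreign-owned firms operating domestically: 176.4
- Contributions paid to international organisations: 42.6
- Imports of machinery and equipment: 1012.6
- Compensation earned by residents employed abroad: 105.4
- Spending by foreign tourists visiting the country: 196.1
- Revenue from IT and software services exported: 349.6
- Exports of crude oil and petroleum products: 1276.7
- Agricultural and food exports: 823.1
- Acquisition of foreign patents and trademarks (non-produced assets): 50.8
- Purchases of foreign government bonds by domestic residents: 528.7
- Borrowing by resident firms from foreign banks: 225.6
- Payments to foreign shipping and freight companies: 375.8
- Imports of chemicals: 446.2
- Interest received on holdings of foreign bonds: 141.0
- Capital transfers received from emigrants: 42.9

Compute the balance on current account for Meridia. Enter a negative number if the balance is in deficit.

Goods: 823.1 + 1276.7 - 446.2 - 268.1 - 1012.6 = 372.9
Services: 349.6 + 196.1 - 243.8 - 375.8 = -73.9
Primary income: 105.4 - 176.4 + 141.0 = 70.0
Secondary income: -42.6 - 50.3 = -92.9
Current account = 372.9 + (-73.9) + 70.0 + (-92.9) = 276.1
(Excluded from the current account — financial account: foreign purchases of equities on the domestic stock exchange 243.8, purchases of foreign government bonds by domestic residents 528.7, borrowing by resident firms from foreign banks 225.6; capital account: acquisition of foreign patents and trademarks (non-produced assets) 50.8, capital transfers received from emigrants 42.9.)

276.1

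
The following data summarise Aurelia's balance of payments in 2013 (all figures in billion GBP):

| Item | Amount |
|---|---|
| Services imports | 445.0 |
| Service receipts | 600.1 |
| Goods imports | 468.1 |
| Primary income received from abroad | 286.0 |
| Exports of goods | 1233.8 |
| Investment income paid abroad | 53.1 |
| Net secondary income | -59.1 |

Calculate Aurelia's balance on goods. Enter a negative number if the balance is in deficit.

765.7

Goods balance = 1233.8 - 468.1 = 765.7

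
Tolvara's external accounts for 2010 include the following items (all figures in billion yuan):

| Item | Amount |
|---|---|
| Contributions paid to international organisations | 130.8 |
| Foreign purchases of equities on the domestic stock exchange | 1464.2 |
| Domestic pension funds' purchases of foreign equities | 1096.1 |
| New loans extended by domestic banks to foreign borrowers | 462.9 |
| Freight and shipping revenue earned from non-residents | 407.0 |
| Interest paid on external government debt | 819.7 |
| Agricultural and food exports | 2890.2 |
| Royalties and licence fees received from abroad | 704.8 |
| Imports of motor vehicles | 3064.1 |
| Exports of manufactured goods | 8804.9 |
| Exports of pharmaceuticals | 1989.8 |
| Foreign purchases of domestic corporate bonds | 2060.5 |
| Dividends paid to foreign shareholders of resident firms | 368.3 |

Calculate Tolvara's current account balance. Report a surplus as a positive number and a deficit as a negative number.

Goods: 8804.9 + 1989.8 - 3064.1 + 2890.2 = 10620.8
Services: 704.8 + 407.0 = 1111.8
Primary income: -368.3 - 819.7 = -1188.0
Secondary income: -130.8
Current account = 10620.8 + 1111.8 + (-1188.0) + (-130.8) = 10413.8
(Excluded from the current account — financial account: foreign purchases of equities on the domestic stock exchange 1464.2, domestic pension funds' purchases of foreign equities 1096.1, new loans extended by domestic banks to foreign borrowers 462.9, foreign purchases of domestic corporate bonds 2060.5.)

10413.8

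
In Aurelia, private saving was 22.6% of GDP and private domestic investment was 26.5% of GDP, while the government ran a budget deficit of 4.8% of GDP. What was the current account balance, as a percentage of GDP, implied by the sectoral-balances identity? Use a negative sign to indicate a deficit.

-8.7

By the sectoral-balances identity, CA = (S_private - I) + (T - G).
Private balance = 22.6 - 26.5 = -3.9
Government balance (T - G) = -4.8
CA = -3.9 + (-4.8) = -8.7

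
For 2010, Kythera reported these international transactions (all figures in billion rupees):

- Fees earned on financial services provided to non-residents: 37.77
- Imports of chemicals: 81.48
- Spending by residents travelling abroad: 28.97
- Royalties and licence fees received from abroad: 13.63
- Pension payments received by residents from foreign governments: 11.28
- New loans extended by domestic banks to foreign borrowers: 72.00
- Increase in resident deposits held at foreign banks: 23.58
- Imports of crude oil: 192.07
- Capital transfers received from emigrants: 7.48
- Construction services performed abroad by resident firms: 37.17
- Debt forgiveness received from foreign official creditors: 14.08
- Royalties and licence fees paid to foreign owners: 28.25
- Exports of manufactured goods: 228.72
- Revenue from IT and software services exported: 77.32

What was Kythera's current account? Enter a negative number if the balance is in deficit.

Goods: -81.48 + 228.72 - 192.07 = -44.83
Services: 13.63 + 77.32 - 28.97 + 37.17 - 28.25 + 37.77 = 108.67
Secondary income: 11.28
Current account = (-44.83) + 108.67 + 11.28 = 75.12
(Excluded from the current account — financial account: new loans extended by domestic banks to foreign borrowers 72.00, increase in resident deposits held at foreign banks 23.58; capital account: capital transfers received from emigrants 7.48, debt forgiveness received from foreign official creditors 14.08.)

75.12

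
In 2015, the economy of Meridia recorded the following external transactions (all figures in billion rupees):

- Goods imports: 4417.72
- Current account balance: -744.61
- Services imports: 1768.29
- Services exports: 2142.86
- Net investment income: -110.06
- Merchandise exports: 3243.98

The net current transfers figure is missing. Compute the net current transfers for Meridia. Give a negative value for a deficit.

Current account = goods balance + services balance + net primary income + net secondary income
Sum of the known components = -909.23
Net current transfers = CA - (known components) = -744.61 - (-909.23) = 164.62

164.62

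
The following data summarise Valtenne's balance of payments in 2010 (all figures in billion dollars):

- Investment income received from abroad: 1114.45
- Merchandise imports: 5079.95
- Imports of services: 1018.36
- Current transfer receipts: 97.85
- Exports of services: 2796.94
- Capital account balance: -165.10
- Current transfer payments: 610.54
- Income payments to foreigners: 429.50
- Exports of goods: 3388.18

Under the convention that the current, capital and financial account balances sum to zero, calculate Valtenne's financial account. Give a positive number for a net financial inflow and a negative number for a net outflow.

Goods balance = 3388.18 - 5079.95 = -1691.77
Services balance = 2796.94 - 1018.36 = 1778.58
Trade balance (goods + services) = -1691.77 + 1778.58 = 86.81
Net primary income = 1114.45 - 429.50 = 684.95
Net secondary income = 97.85 - 610.54 = -512.69
Current account = 86.81 + 684.95 + (-512.69) = 259.07
Financial account = -(259.07 + (-165.10)) = -93.97

-93.97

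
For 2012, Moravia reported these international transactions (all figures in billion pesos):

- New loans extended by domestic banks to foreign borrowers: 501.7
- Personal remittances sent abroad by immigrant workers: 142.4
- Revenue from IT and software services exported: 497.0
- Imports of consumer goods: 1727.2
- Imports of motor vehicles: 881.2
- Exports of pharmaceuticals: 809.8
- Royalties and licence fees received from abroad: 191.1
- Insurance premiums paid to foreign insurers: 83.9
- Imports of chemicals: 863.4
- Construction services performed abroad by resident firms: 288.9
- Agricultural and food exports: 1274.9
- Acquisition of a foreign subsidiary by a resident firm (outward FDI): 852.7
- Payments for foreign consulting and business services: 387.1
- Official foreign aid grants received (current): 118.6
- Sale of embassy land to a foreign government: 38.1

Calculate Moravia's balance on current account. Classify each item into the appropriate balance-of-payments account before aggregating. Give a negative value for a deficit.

-904.9

Goods: 809.8 - 881.2 - 1727.2 + 1274.9 - 863.4 = -1387.1
Services: -387.1 + 191.1 - 83.9 + 497.0 + 288.9 = 506.0
Secondary income: 118.6 - 142.4 = -23.8
Current account = (-1387.1) + 506.0 + (-23.8) = -904.9
(Excluded from the current account — financial account: new loans extended by domestic banks to foreign borrowers 501.7, acquisition of a foreign subsidiary by a resident firm (outward FDI) 852.7; capital account: sale of embassy land to a foreign government 38.1.)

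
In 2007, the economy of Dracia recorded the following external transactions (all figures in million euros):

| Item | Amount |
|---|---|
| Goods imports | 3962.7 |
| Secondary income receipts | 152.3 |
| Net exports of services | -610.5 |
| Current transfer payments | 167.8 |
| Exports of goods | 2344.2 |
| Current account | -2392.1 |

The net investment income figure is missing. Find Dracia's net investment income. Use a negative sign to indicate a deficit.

Current account = goods balance + services balance + net primary income + net secondary income
Sum of the known components = -2244.5
Net investment income = CA - (known components) = -2392.1 - (-2244.5) = -147.6

-147.6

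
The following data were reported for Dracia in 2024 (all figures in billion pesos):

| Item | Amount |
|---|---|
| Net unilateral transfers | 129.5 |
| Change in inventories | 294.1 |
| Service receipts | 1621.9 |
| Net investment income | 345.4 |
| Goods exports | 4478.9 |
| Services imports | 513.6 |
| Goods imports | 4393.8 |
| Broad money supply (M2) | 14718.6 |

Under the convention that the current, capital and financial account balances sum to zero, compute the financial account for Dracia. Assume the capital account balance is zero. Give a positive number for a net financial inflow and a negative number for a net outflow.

-1668.3

Goods balance = 4478.9 - 4393.8 = 85.1
Services balance = 1621.9 - 513.6 = 1108.3
Trade balance (goods + services) = 85.1 + 1108.3 = 1193.4
Net primary income = 345.4
Net secondary income = 129.5
Current account = 1193.4 + 345.4 + 129.5 = 1668.3
Financial account = -(1668.3) = -1668.3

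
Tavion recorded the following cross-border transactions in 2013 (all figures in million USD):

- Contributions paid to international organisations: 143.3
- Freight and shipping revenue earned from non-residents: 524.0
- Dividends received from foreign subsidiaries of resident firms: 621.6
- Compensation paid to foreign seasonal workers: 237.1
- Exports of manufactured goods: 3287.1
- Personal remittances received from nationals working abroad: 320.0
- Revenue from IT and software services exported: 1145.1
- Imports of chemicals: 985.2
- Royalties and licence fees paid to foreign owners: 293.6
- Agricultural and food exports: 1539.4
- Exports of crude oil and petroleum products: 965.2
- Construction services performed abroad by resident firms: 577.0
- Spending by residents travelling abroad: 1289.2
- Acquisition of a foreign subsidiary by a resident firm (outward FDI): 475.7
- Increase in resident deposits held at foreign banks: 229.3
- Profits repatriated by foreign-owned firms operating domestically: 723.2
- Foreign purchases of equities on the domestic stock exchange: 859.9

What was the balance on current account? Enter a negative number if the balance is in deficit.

5307.8

Goods: 1539.4 + 3287.1 + 965.2 - 985.2 = 4806.5
Services: -293.6 + 577.0 - 1289.2 + 1145.1 + 524.0 = 663.3
Primary income: 621.6 - 723.2 - 237.1 = -338.7
Secondary income: 320.0 - 143.3 = 176.7
Current account = 4806.5 + 663.3 + (-338.7) + 176.7 = 5307.8
(Excluded from the current account — financial account: acquisition of a foreign subsidiary by a resident firm (outward FDI) 475.7, increase in resident deposits held at foreign banks 229.3, foreign purchases of equities on the domestic stock exchange 859.9.)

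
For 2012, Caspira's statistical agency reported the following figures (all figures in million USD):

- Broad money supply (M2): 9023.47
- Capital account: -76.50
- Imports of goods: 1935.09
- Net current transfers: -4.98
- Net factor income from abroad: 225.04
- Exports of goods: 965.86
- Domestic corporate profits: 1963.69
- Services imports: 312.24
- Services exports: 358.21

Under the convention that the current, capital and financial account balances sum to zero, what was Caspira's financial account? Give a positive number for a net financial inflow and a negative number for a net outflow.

779.70

Goods balance = 965.86 - 1935.09 = -969.23
Services balance = 358.21 - 312.24 = 45.97
Trade balance (goods + services) = -969.23 + 45.97 = -923.26
Net primary income = 225.04
Net secondary income = -4.98
Current account = -923.26 + 225.04 + (-4.98) = -703.20
Financial account = -(-703.20 + (-76.50)) = 779.70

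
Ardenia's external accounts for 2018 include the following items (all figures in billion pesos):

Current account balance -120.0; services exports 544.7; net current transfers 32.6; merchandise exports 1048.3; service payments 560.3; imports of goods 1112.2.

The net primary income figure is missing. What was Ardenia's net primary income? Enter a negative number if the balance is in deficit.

Current account = goods balance + services balance + net primary income + net secondary income
Sum of the known components = -46.9
Net primary income = CA - (known components) = -120.0 - (-46.9) = -73.1

-73.1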